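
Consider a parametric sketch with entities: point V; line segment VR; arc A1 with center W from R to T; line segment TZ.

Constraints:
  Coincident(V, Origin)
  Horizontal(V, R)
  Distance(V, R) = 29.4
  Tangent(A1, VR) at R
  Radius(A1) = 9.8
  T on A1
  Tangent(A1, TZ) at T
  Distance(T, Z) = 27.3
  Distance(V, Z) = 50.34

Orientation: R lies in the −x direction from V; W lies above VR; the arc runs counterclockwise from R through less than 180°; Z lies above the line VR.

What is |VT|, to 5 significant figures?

24.858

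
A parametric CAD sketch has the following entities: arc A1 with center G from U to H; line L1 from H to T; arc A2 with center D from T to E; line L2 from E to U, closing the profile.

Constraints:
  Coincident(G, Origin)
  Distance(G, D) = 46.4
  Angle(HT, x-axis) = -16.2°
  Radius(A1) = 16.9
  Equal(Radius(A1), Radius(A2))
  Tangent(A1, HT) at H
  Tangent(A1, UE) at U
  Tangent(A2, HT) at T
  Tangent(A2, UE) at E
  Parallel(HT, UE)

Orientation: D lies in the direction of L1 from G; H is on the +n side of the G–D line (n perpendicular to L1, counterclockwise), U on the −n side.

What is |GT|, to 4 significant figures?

49.38

Tangency of A1 to both parallel lines with radius 16.9 puts H and U at G ± 16.9·n: H = (4.715, 16.23), U = (-4.715, -16.23). Equal radii place T and E the same way about D: T = D + 16.9·n = (49.27, 3.284), E = D − 16.9·n = (39.84, -29.17). Then |GT| = |T − G| = 49.38.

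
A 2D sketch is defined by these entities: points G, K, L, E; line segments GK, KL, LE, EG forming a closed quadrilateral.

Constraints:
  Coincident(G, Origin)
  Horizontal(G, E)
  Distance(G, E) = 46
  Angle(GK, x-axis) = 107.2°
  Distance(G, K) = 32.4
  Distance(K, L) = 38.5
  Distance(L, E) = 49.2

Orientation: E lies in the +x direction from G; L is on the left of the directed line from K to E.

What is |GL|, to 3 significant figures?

52.1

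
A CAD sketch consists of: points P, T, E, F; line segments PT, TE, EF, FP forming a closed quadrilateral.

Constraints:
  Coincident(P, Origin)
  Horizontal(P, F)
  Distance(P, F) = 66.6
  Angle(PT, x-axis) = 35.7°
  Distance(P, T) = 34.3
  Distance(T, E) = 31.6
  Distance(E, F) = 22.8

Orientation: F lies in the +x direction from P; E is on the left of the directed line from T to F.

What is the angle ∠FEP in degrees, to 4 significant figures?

88.36°

Checks: |TE| = 31.60 ✓; |EF| = 22.80 ✓.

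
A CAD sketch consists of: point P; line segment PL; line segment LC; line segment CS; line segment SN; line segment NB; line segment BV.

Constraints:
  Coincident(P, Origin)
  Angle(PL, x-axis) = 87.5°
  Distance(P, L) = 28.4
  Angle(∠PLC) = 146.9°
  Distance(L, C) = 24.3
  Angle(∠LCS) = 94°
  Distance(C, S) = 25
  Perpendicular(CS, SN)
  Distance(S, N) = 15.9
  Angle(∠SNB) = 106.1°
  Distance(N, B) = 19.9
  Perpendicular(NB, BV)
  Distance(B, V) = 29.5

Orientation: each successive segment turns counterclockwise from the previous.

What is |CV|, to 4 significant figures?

7.297

P is at the origin; PL runs at 87.5° with length 28.4, so L = (1.239, 28.37). ∠PLC = 146.9° gives LC at 120.6° from the x-axis; with |LC| = 24.3, C = (-11.13, 49.29). ∠LCS = 94.0° gives CS at -153.4° from the x-axis; with |CS| = 25.0, S = (-33.48, 38.10). CS is perpendicular to SN, so SN runs at -63.40°; with |SN| = 15.9, N = (-26.37, 23.88). ∠SNB = 106.1° gives NB at 10.50° from the x-axis; with |NB| = 19.9, B = (-6.799, 27.50). NB is perpendicular to BV, so BV runs at 100.5°; with |BV| = 29.5, V = (-12.17, 56.51). Then |CV| = |V − C| = 7.297.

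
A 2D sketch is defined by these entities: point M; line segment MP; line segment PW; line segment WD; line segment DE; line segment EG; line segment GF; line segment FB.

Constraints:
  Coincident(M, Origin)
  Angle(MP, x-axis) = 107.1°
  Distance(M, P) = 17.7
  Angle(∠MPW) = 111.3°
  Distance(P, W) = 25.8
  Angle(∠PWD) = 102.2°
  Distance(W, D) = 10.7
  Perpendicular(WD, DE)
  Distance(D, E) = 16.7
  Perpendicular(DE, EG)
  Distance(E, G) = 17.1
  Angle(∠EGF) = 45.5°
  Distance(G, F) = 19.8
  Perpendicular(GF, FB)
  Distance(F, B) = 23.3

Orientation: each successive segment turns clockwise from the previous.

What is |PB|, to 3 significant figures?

30.2

∠EGF = 45.5° gives GF at 6.10° from the x-axis; with |GF| = 19.8, F = (19.2, 26.2). The perpendicularity gives FB at right angles to GF, so FB runs at -83.9°; with |FB| = 23.3, B = (21.6, 3.04). Then |PB| = |B − P| = 30.2.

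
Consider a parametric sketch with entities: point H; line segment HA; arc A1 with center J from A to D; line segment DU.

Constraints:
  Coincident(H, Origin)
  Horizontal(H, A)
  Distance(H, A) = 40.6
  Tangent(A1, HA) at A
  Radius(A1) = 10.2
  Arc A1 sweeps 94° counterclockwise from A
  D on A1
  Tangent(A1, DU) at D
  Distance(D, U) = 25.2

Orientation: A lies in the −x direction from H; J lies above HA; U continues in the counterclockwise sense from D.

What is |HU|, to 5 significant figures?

48.325

H is at the origin; H and A share the same y with |HA| = 40.6 and A on the −x side, so A = (-40.600, 0.0000). The tangent condition forces JA to be normal to HA, so J = A + (0, 10.2) = (-40.600, 10.200). On A1, A sits at bearing -90° from J; a 94° counterclockwise sweep puts D at bearing 4°, so D = J + 10.2·(cos 4°, sin 4°) = (-30.425, 10.912). Tangency of A1 to DU means the radius JD is perpendicular to DU, so DU runs along (−sin 4°, cos 4°); with |DU| = 25.2, U = (-32.183, 36.050). Then |HU| = |U − H| = 48.325.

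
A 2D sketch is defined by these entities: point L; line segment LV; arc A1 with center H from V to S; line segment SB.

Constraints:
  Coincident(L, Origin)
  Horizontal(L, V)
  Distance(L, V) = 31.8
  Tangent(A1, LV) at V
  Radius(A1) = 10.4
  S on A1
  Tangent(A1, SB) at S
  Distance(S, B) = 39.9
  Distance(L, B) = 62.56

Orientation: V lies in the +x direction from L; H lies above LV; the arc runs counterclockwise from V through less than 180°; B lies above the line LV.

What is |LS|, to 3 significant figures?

43.8

L is at the origin; L and V share the same y with |LV| = 31.8 and V on the +x side, so V = (31.8, 0.00). The tangent condition forces HV to be normal to LV, so H = V + (0, 10.4) = (31.8, 10.4). Since HS ⟂ SB (tangency), |HB| = √(10.4² + 39.9²) = 41.2 regardless of where S sits on A1. So B lies on both circle(L, 62.56) and circle(H, 41.2); the above-LV intersection is B = (35.6, 51.5). S is the foot of the tangent from B: S = (42.1, 12.1).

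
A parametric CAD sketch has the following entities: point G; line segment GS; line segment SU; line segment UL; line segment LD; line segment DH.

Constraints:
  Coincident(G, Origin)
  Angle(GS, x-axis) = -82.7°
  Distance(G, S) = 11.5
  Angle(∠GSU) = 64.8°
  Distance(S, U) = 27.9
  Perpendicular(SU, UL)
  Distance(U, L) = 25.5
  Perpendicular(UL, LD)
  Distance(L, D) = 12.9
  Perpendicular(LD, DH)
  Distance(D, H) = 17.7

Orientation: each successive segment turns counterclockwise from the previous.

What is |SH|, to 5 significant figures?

16.907

G is at the origin; GS runs at -82.7° with length 11.5, so S = (1.4612, -11.407). ∠GSU = 64.8° gives SU at 32.500° from the x-axis; with |SU| = 27.9, U = (24.992, 3.5839). SU ⟂ UL, so UL runs at 122.50°; with |UL| = 25.5, L = (11.291, 25.090). UL is perpendicular to LD, so LD runs at -147.50°; with |LD| = 12.9, D = (0.41097, 18.159). LD is perpendicular to DH, so DH runs at -57.500°; with |DH| = 17.7, H = (9.9212, 3.2312). Then |SH| = |H − S| = 16.907.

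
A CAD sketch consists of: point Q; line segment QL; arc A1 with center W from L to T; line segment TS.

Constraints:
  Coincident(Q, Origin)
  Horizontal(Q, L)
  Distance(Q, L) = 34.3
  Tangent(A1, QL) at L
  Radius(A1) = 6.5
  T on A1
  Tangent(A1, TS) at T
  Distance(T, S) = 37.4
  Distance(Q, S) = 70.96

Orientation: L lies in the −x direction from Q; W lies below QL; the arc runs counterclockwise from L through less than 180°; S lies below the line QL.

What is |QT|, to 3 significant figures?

39.1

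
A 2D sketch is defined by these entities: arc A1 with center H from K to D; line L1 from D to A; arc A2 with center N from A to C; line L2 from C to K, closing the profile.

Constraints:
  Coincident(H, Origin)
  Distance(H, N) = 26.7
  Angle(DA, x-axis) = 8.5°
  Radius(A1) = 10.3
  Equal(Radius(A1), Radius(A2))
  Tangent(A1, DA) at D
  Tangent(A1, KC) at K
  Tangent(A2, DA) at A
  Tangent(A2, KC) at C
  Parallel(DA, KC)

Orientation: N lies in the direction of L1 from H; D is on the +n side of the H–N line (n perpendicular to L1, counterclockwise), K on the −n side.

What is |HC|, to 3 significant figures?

28.6

Tangency of A1 to both parallel lines with radius 10.3 puts D and K at H ± 10.3·n: D = (-1.52, 10.2), K = (1.52, -10.2). Equal radii place A and C the same way about N: A = N + 10.3·n = (24.9, 14.1), C = N − 10.3·n = (27.9, -6.24). Then |HC| = |C − H| = 28.6.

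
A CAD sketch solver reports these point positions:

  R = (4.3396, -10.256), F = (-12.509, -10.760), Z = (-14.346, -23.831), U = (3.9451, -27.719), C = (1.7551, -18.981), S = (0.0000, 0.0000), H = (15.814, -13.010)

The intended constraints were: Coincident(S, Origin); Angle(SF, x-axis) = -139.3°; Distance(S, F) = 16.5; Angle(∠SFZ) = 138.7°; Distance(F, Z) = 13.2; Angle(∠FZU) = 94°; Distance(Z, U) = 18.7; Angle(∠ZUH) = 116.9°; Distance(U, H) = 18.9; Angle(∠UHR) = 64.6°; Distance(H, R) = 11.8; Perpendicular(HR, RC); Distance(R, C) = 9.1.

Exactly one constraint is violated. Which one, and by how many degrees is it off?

Perpendicular(HR, RC) — off by 3.00°.

S = (0.00, 0.00) ✓; SF at -139.3° ✓; |SF| = 16.50 ✓; ∠SFZ = 138.7° ✓; |FZ| = 13.20 ✓; ∠FZU = 94.00° ✓; |ZU| = 18.70 ✓; ∠ZUH = 116.9° ✓; |UH| = 18.90 ✓; ∠UHR = 64.60° ✓; |HR| = 11.80 ✓; ∠(HR, RC) = 87.00° ✗; |RC| = 9.100 ✓.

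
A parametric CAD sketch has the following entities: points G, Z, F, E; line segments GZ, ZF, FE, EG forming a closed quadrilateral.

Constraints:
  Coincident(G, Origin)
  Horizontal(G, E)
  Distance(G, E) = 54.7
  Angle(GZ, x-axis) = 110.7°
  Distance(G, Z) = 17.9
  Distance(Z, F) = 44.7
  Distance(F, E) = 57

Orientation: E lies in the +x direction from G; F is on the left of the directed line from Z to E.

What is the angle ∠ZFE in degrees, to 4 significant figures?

75.89°

Checks: |ZF| = 44.70 ✓; |FE| = 57.00 ✓.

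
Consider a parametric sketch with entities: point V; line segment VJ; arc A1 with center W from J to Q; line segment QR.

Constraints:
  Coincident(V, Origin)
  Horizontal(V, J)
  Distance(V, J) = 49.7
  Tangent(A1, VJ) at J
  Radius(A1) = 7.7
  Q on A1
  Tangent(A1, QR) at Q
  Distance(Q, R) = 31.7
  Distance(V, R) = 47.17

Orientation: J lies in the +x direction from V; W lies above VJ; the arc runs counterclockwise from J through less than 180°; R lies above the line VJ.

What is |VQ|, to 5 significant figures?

56.537

Checks: |WJ| = 7.700 ✓; |WQ| = 7.700 ✓; ∠(WQ, QR) = 90.00° ✓; |QR| = 31.70 ✓; |VR| = 47.17 ✓.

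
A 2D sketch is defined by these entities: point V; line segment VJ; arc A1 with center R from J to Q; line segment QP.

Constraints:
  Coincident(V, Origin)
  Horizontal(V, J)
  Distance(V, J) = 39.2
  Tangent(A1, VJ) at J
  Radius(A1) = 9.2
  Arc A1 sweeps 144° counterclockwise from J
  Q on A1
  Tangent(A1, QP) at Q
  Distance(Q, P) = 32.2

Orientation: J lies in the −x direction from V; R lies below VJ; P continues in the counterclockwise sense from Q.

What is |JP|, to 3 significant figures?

41.1

V is at the origin; V and J share the same y with |VJ| = 39.2 and J on the −x side, so J = (-39.2, 0.00). Tangency of A1 to VJ means the radius RJ is perpendicular to VJ, so R = J + (0, -9.2) = (-39.2, -9.20). On A1, J sits at bearing 90° from R; a 144° counterclockwise sweep puts Q at bearing 234°, so Q = R + 9.2·(cos 234°, sin 234°) = (-44.6, -16.6). Tangency of A1 to QP means the radius RQ is perpendicular to QP, so QP runs along (−sin 234°, cos 234°); with |QP| = 32.2, P = (-18.6, -35.6). Then |JP| = |P − J| = 41.1.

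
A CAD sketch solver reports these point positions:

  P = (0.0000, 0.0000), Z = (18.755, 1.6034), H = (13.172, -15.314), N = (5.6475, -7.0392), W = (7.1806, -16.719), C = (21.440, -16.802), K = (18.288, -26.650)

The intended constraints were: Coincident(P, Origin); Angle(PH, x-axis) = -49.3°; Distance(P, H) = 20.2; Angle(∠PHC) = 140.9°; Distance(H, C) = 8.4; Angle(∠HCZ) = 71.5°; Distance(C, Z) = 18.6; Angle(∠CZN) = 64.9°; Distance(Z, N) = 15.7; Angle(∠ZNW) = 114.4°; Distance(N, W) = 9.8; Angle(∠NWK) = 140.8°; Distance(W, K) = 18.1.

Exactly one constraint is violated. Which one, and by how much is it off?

Distance(W, K) = 18.1 — off by 3.20.

P = (0.00, 0.00) ✓; PH at -49.30° ✓; |PH| = 20.20 ✓; ∠PHC = 140.9° ✓; |HC| = 8.401 ✓; ∠HCZ = 71.50° ✓; |CZ| = 18.60 ✓; ∠CZN = 64.90° ✓; |ZN| = 15.70 ✓; ∠ZNW = 114.4° ✓; |NW| = 9.800 ✓; ∠NWK = 140.8° ✓; |WK| = 14.90 ✗.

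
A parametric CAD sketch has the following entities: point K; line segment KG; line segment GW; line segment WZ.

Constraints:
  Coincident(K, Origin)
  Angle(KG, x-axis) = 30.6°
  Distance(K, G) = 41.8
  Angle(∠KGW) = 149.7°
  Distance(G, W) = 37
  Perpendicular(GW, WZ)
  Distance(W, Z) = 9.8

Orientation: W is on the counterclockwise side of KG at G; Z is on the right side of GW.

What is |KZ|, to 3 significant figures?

79.3

K is at the origin; KG runs at 30.6° with length 41.8, so G = 41.8·(cos 30.6°, sin 30.6°) = (36.0, 21.3). ∠KGW = 149.7°, so GW runs at 30.6° + (180° − 149.7°) = 60.9° from the x-axis; with |GW| = 37.0, W = G + 37.0·(cos 60.9°, sin 60.9°) = (54.0, 53.6). The perpendicularity gives WZ at right angles to GW; with |WZ| = 9.8 on the right of GW, Z = W + 9.8·(0.874, -0.486) = (62.5, 48.8). Then |KZ| = |Z − K| = 79.3.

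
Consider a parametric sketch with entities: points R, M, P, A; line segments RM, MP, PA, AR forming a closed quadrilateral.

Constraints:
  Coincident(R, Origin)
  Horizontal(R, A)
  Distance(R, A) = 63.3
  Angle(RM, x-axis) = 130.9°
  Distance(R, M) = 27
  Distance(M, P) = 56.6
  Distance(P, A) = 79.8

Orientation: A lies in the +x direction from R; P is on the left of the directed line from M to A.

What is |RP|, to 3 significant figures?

67.3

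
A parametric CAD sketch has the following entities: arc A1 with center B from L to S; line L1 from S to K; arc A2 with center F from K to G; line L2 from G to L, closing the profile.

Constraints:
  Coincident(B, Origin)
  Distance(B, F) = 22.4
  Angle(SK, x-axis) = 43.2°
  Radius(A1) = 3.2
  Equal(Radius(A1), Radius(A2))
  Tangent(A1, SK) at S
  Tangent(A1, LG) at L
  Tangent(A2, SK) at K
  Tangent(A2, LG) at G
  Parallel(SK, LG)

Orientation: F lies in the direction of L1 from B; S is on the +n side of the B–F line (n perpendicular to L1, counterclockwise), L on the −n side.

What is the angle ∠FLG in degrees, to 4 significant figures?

8.130°

The slot axis is L1's direction at 43.2°, so u = (cos 43.2°, sin 43.2°) = (0.7290, 0.6845) and n = (−sin 43.2°, cos 43.2°) = (-0.6845, 0.7290). B is at the origin and F lies 22.4 along u from B, so F = 22.4·u = (16.33, 15.33). Tangency of A1 to both parallel lines with radius 3.2 puts S and L at B ± 3.2·n: S = (-2.191, 2.333), L = (2.191, -2.333). Equal radii place K and G the same way about F: K = F + 3.2·n = (14.14, 17.67), G = F − 3.2·n = (18.52, 13.00). Then cos ∠FLG = LF·LG / (|LF||LG|), giving 8.130°.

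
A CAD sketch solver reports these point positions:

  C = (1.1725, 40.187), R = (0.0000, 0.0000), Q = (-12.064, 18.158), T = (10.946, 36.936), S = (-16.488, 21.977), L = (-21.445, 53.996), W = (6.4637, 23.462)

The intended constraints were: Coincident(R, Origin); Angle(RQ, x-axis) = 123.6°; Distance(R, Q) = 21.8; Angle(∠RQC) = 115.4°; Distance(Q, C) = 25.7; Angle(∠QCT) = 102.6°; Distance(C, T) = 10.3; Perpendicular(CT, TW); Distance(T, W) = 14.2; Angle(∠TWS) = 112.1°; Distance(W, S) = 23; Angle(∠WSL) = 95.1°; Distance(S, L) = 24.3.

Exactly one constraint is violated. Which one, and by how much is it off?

Distance(S, L) = 24.3 — off by 8.10.

R = (0.00, 0.00) ✓; RQ at 123.6° ✓; |RQ| = 21.80 ✓; ∠RQC = 115.4° ✓; |QC| = 25.70 ✓; ∠QCT = 102.6° ✓; |CT| = 10.30 ✓; ∠(CT, TW) = 90.00° ✓; |TW| = 14.20 ✓; ∠TWS = 112.1° ✓; |WS| = 23.00 ✓; ∠WSL = 95.10° ✓; |SL| = 32.40 ✗.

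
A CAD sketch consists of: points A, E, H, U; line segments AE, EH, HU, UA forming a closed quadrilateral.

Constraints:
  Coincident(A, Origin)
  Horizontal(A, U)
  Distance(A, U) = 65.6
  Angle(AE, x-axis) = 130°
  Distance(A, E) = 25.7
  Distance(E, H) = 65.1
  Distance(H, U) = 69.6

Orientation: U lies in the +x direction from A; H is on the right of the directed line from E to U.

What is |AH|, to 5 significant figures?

41.230

A is at the origin; A and U share the same y with |AU| = 65.6 and U in +x, so U = (65.6, 0). AE runs at 130.0° with |AE| = 25.7, so E = (-16.520, 19.687). H is determined by |EH| = 65.1 and |HU| = 69.6 together: it lies at the intersection of circle(E, 65.1) and circle(U, 69.6). With |EU| = 84.447, the foot of the radical line on EU is 38.634 from E and the perpendicular offset is √(65.1² − 38.634²) = 52.397. Taking the right-of-EU solution: H = (8.8347, -40.272).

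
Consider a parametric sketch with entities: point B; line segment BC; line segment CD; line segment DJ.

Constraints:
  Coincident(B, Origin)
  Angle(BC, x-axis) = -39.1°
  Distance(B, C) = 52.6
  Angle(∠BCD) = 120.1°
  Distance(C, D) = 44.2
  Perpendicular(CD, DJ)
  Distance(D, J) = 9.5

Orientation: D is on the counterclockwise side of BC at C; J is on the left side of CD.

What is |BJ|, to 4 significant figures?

79.23

B is at the origin; BC runs at -39.1° with length 52.6, so C = 52.6·(cos -39.1°, sin -39.1°) = (40.82, -33.17). ∠BCD = 120.1°, so CD runs at -39.1° + (180° − 120.1°) = 20.80° from the x-axis; with |CD| = 44.2, D = C + 44.2·(cos 20.80°, sin 20.80°) = (82.14, -17.48). The perpendicularity gives DJ at right angles to CD; with |DJ| = 9.5 on the left of CD, J = D + 9.5·(-0.3551, 0.9348) = (78.77, -8.597). Then |BJ| = |J − B| = 79.23.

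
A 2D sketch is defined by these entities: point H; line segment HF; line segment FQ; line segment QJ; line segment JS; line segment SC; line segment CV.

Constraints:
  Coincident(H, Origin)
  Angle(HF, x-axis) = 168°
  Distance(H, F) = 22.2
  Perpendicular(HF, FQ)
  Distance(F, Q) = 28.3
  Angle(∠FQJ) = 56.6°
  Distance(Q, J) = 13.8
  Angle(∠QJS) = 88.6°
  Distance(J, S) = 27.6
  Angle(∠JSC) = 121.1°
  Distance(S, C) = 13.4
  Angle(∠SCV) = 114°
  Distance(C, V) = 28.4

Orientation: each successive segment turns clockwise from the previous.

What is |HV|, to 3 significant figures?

55.8

∠JSC = 121.1° gives SC at 164° from the x-axis; with |SC| = 13.4, C = (-39.2, 7.20). ∠SCV = 114.0° gives CV at 98.3° from the x-axis; with |CV| = 28.4, V = (-43.3, 35.3). Then |HV| = |V − H| = 55.8.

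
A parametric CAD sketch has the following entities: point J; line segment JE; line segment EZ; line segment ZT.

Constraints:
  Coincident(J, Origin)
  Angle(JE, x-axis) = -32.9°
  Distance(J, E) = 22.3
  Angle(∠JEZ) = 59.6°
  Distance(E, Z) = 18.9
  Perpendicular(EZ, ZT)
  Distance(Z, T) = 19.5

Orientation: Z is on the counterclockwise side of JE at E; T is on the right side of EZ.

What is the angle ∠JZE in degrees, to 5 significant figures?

68.400°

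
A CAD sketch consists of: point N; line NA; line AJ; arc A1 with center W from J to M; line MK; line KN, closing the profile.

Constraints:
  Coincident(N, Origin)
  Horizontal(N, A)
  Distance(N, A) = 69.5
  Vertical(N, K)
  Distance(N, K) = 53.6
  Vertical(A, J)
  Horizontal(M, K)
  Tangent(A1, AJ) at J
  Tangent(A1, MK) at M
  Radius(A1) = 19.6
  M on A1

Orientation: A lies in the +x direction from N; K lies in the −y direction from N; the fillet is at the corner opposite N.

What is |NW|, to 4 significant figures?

60.38

N and K share the same x with |NK| = 53.6 and K on the −y side, so K = (0.000, -53.60). The virtual corner opposite N is at (69.50, -53.60). Since A1 is tangent to AJ there, WJ ⟂ AJ and A1 meets MK tangentially, so WM is at right angles to MK, with radius 19.6, so the center W sits 19.6 in from both sides at W = (49.90, -34.00). Then |NW| = |W − N| = 60.38.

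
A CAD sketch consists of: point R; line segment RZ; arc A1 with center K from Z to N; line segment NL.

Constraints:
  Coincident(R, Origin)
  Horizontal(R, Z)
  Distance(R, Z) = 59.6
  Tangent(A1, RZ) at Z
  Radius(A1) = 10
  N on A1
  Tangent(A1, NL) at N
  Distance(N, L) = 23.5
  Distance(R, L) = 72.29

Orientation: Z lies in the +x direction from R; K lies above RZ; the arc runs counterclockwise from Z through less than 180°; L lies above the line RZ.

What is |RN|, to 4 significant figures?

70.39

Checks: |KN| = 10.00 ✓; ∠(KN, NL) = 90.00° ✓; |NL| = 23.50 ✓; |RL| = 72.29 ✓.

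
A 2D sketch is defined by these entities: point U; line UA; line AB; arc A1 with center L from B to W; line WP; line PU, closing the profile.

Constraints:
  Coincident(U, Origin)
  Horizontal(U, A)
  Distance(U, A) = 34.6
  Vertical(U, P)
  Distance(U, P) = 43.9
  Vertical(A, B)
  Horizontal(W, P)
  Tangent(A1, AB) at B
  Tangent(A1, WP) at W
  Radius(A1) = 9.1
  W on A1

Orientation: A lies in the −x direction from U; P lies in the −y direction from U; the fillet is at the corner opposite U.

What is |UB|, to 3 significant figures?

49.1

U is at the origin; UA is horizontal with |UA| = 34.6 and A on the −x side, so A = (-34.6, 0.00). UP is vertical with |UP| = 43.9 and P on the −y side, so P = (0.00, -43.9). The virtual corner opposite U is at (-34.6, -43.9). Since A1 is tangent to AB there, LB ⟂ AB and A1 meets WP tangentially, so LW is at right angles to WP, with radius 9.1, so the center L sits 9.1 in from both sides at L = (-25.5, -34.8). That places the tangent points at B = (-34.6, -34.8) on AB and W = (-25.5, -43.9) on WP. Then |UB| = |B − U| = 49.1.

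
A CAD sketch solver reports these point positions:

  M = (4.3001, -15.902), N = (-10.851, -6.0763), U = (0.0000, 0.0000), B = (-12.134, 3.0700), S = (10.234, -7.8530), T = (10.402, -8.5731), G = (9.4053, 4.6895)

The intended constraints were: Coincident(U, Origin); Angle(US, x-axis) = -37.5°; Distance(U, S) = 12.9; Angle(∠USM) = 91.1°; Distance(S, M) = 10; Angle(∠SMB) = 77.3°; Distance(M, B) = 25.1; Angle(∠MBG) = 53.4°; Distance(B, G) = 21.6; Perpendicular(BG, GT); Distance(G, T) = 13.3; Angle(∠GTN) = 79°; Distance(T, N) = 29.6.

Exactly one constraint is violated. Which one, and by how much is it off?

Distance(T, N) = 29.6 — off by 8.20.

U = (0.00, 0.00) ✓; US at -37.50° ✓; |US| = 12.90 ✓; ∠USM = 91.10° ✓; |SM| = 10.00 ✓; ∠SMB = 77.30° ✓; |MB| = 25.10 ✓; ∠MBG = 53.40° ✓; |BG| = 21.60 ✓; ∠(BG, GT) = 90.00° ✓; |GT| = 13.30 ✓; ∠GTN = 79.00° ✓; |TN| = 21.40 ✗.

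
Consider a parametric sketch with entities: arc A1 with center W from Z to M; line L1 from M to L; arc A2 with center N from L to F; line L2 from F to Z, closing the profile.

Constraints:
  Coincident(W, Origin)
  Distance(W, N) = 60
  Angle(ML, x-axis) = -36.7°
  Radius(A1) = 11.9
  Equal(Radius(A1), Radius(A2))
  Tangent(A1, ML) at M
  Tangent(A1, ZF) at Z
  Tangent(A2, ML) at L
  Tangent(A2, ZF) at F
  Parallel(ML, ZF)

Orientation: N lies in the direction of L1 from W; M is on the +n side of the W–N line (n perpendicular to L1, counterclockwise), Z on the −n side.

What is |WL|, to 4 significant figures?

61.17

The slot axis is L1's direction at -36.7°, so u = (cos -36.7°, sin -36.7°) = (0.8018, -0.5976) and n = (−sin -36.7°, cos -36.7°) = (0.5976, 0.8018). W is at the origin and N lies 60.0 along u from W, so N = 60.0·u = (48.11, -35.86). Tangency of A1 to both parallel lines with radius 11.9 puts M and Z at W ± 11.9·n: M = (7.112, 9.541), Z = (-7.112, -9.541). Equal radii place L and F the same way about N: L = N + 11.9·n = (55.22, -26.32), F = N − 11.9·n = (40.99, -45.40). Then |WL| = |L − W| = 61.17.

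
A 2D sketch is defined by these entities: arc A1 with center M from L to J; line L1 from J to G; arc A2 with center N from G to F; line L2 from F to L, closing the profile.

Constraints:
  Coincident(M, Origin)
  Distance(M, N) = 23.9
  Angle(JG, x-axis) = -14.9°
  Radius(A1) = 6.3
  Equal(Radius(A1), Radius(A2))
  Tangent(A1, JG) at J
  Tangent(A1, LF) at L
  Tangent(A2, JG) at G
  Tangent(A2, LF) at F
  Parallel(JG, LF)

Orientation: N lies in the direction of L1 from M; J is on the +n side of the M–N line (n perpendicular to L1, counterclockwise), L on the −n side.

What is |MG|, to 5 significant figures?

24.716

The slot axis is L1's direction at -14.9°, so u = (cos -14.9°, sin -14.9°) = (0.96638, -0.25713) and n = (−sin -14.9°, cos -14.9°) = (0.25713, 0.96638). M is at the origin and N lies 23.9 along u from M, so N = 23.9·u = (23.096, -6.1455). Tangency of A1 to both parallel lines with radius 6.3 puts J and L at M ± 6.3·n: J = (1.6199, 6.0882), L = (-1.6199, -6.0882). Equal radii place G and F the same way about N: G = N + 6.3·n = (24.716, -0.057304), F = N − 6.3·n = (21.476, -12.234). Then |MG| = |G − M| = 24.716.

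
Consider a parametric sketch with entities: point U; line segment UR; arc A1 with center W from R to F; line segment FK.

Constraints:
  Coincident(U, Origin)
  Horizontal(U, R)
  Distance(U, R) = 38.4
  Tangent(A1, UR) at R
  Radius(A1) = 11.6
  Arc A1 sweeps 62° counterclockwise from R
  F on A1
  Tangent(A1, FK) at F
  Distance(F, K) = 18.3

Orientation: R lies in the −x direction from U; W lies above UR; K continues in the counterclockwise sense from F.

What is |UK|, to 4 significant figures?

29.68

U is at the origin; UR is horizontal with |UR| = 38.4 and R on the −x side, so R = (-38.40, 0.000). A1 meets UR tangentially, so WR is at right angles to UR, so W = R + (0, 11.6) = (-38.40, 11.60). On A1, R sits at bearing -90° from W; a 62° counterclockwise sweep puts F at bearing -28°, so F = W + 11.6·(cos -28°, sin -28°) = (-28.16, 6.154). A1 meets FK tangentially, so WF is at right angles to FK, so FK runs along (−sin -28°, cos -28°); with |FK| = 18.3, K = (-19.57, 22.31). Then |UK| = |K − U| = 29.68.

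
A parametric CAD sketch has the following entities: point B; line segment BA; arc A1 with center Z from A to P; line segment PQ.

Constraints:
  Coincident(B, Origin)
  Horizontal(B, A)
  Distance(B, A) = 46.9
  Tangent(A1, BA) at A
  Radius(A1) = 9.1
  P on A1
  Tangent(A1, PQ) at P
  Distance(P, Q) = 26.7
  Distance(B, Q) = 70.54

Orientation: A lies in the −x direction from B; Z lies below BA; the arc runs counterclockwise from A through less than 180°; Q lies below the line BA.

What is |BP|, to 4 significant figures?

56.10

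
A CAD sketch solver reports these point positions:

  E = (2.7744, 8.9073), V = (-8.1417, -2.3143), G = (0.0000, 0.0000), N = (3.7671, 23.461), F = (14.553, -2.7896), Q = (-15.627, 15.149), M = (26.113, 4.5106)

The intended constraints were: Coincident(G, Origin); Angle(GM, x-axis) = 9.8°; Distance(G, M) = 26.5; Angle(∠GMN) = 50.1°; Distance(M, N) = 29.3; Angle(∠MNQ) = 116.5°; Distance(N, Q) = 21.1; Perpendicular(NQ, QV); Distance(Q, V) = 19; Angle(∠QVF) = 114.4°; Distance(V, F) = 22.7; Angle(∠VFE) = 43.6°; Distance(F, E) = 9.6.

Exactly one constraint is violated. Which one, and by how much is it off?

Distance(F, E) = 9.6 — off by 7.00.

G = (0.00, 0.00) ✓; GM at 9.800° ✓; |GM| = 26.50 ✓; ∠GMN = 50.10° ✓; |MN| = 29.30 ✓; ∠MNQ = 116.5° ✓; |NQ| = 21.10 ✓; ∠(NQ, QV) = 90.00° ✓; |QV| = 19.00 ✓; ∠QVF = 114.4° ✓; |VF| = 22.70 ✓; ∠VFE = 43.60° ✓; |FE| = 16.60 ✗.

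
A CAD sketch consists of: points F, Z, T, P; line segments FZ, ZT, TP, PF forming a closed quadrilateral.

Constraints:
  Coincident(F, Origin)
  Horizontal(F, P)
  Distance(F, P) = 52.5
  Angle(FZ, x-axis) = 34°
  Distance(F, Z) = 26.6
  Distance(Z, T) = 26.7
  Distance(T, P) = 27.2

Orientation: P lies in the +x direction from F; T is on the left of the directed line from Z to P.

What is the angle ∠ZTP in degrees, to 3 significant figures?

77.9°

F is at the origin; FP is horizontal with |FP| = 52.5 and P in +x, so P = (52.5, 0). FZ runs at 34.0° with |FZ| = 26.6, so Z = (22.1, 14.9). T is determined by |ZT| = 26.7 and |TP| = 27.2 together: it lies at the intersection of circle(Z, 26.7) and circle(P, 27.2). With |ZP| = 33.9, the foot of the radical line on ZP is 16.5 from Z and the perpendicular offset is √(26.7² − 16.5²) = 21.0. Taking the left-of-ZP solution: T = (46.1, 26.4).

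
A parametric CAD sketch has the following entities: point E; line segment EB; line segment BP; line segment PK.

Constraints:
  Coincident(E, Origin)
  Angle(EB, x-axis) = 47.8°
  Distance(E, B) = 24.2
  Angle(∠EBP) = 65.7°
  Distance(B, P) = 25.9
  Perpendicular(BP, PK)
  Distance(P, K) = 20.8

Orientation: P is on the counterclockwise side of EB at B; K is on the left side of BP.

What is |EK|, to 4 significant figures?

15.99

E is at the origin; EB runs at 47.8° with length 24.2, so B = 24.2·(cos 47.8°, sin 47.8°) = (16.26, 17.93). ∠EBP = 65.7°, so BP runs at 47.8° + (180° − 65.7°) = 162.1° from the x-axis; with |BP| = 25.9, P = B + 25.9·(cos 162.1°, sin 162.1°) = (-8.391, 25.89). BP is perpendicular to PK; with |PK| = 20.8 on the left of BP, K = P + 20.8·(-0.3074, -0.9516) = (-14.78, 6.095). Then |EK| = |K − E| = 15.99.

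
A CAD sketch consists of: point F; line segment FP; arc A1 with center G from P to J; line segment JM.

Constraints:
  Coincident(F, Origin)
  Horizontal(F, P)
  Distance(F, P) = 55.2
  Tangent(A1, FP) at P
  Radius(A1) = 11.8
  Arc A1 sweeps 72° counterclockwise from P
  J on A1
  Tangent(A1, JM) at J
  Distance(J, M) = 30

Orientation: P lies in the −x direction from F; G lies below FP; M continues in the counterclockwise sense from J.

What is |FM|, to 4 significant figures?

84.11

F is at the origin; F and P share the same y with |FP| = 55.2 and P on the −x side, so P = (-55.20, 0.000). Tangency of A1 to FP means the radius GP is perpendicular to FP, so G = P + (0, -11.8) = (-55.20, -11.80). On A1, P sits at bearing 90° from G; a 72° counterclockwise sweep puts J at bearing 162°, so J = G + 11.8·(cos 162°, sin 162°) = (-66.42, -8.154). The tangent condition forces GJ to be normal to JM, so JM runs along (−sin 162°, cos 162°); with |JM| = 30.0, M = (-75.69, -36.69). Then |FM| = |M − F| = 84.11.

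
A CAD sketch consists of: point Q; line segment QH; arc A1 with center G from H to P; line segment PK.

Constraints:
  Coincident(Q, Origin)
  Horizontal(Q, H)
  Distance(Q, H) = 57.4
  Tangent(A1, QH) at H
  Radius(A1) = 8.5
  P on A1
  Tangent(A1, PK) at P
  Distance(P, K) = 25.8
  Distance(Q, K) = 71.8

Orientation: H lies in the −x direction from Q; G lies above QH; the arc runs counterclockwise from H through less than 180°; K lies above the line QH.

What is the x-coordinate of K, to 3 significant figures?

-62.6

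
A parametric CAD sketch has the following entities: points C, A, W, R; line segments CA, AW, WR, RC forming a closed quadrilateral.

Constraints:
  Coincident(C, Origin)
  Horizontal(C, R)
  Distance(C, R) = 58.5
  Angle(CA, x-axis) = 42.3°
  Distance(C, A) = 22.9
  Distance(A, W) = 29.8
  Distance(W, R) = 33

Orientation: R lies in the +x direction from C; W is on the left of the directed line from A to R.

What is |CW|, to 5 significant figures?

52.284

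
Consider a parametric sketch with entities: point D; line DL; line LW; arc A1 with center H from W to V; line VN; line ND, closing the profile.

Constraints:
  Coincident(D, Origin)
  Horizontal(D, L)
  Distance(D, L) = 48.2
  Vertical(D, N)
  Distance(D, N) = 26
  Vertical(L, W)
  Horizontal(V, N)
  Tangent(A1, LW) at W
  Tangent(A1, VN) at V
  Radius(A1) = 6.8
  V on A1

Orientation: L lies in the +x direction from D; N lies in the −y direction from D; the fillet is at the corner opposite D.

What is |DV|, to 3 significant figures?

48.9

The virtual corner opposite D is at (48.2, -26.0). The tangent condition forces HW to be normal to LW and the tangent condition forces HV to be normal to VN, with radius 6.8, so the center H sits 6.8 in from both sides at H = (41.4, -19.2). That places the tangent points at W = (48.2, -19.2) on LW and V = (41.4, -26.0) on VN. Then |DV| = |V − D| = 48.9.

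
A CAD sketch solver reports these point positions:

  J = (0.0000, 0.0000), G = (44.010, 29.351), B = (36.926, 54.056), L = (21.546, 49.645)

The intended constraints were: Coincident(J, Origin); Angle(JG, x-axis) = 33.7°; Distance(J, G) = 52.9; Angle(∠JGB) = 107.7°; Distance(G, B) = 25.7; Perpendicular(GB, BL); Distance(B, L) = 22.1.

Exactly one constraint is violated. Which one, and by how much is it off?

Distance(B, L) = 22.1 — off by 6.10.

J = (0.00, 0.00) ✓; JG at 33.70° ✓; |JG| = 52.90 ✓; ∠JGB = 107.7° ✓; |GB| = 25.70 ✓; ∠(GB, BL) = 90.00° ✓; |BL| = 16.00 ✗.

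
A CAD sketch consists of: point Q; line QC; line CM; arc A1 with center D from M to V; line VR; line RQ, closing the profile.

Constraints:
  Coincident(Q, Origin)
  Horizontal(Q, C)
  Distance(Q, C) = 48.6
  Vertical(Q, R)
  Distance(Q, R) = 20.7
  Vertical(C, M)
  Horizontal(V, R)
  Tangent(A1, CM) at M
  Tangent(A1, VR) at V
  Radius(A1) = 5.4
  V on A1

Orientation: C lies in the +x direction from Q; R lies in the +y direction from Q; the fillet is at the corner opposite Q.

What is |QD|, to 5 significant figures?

45.829

Q is at the origin; QC is horizontal with |QC| = 48.6 and C on the +x side, so C = (48.600, 0.0000). QR is vertical with |QR| = 20.7 and R on the +y side, so R = (0.0000, 20.700). The virtual corner opposite Q is at (48.600, 20.700). The tangent condition forces DM to be normal to CM and tangency of A1 to VR means the radius DV is perpendicular to VR, with radius 5.4, so the center D sits 5.4 in from both sides at D = (43.200, 15.300). Then |QD| = |D − Q| = 45.829.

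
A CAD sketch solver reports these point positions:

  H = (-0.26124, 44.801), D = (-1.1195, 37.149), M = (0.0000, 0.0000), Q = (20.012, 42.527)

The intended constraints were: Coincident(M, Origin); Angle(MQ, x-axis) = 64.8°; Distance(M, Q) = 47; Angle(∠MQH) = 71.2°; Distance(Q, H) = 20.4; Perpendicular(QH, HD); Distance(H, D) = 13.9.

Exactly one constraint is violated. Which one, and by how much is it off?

Distance(H, D) = 13.9 — off by 6.20.

M = (0.00, 0.00) ✓; MQ at 64.80° ✓; |MQ| = 47.00 ✓; ∠MQH = 71.20° ✓; |QH| = 20.40 ✓; ∠(QH, HD) = 90.00° ✓; |HD| = 7.700 ✗.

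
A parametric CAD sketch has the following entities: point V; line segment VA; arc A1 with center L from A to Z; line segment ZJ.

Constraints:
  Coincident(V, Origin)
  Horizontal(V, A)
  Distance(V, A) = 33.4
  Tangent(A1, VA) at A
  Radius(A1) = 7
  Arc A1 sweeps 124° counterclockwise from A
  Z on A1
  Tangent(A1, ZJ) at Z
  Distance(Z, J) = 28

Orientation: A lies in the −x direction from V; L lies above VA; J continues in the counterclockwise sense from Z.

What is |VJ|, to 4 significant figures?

55.10

V is at the origin; V and A share the same y with |VA| = 33.4 and A on the −x side, so A = (-33.40, 0.000). The tangent condition forces LA to be normal to VA, so L = A + (0, 7) = (-33.40, 7.000). On A1, A sits at bearing -90° from L; a 124° counterclockwise sweep puts Z at bearing 34°, so Z = L + 7.0·(cos 34°, sin 34°) = (-27.60, 10.91). Since A1 is tangent to ZJ there, LZ ⟂ ZJ, so ZJ runs along (−sin 34°, cos 34°); with |ZJ| = 28.0, J = (-43.25, 34.13). Then |VJ| = |J − V| = 55.10.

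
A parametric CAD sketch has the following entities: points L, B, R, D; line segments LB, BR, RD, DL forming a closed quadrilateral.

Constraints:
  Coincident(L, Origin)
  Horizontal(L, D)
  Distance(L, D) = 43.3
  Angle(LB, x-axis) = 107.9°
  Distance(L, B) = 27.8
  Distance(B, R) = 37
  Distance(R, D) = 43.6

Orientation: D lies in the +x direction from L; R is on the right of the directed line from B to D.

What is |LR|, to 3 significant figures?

9.39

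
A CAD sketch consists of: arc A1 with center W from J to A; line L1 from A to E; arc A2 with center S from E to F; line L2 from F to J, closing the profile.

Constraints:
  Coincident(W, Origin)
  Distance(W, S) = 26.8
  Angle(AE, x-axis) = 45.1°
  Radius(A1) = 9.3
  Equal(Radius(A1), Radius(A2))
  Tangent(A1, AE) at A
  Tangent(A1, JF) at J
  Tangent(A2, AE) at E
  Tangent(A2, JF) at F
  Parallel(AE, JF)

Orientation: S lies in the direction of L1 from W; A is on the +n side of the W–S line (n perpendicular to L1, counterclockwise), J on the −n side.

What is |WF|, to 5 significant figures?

28.368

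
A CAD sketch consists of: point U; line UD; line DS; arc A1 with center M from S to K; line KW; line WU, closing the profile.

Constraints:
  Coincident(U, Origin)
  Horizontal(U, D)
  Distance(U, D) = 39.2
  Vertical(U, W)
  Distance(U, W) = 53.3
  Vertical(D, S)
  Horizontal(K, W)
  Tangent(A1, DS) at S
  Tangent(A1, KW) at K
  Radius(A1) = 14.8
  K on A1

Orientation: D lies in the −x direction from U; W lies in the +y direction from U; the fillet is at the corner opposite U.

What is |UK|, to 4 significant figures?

58.62

U is at the origin; U and D share the same y with |UD| = 39.2 and D on the −x side, so D = (-39.20, 0.000). U and W share the same x with |UW| = 53.3 and W on the +y side, so W = (0.000, 53.30). The virtual corner opposite U is at (-39.20, 53.30). Tangency of A1 to DS means the radius MS is perpendicular to DS and the tangent condition forces MK to be normal to KW, with radius 14.8, so the center M sits 14.8 in from both sides at M = (-24.40, 38.50). That places the tangent points at S = (-39.20, 38.50) on DS and K = (-24.40, 53.30) on KW. Then |UK| = |K − U| = 58.62.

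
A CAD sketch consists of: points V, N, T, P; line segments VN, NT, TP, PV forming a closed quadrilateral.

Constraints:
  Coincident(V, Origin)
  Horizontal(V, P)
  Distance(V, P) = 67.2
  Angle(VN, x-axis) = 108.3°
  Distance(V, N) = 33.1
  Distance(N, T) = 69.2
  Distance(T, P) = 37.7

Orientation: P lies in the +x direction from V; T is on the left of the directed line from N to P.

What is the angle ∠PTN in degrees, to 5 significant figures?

98.801°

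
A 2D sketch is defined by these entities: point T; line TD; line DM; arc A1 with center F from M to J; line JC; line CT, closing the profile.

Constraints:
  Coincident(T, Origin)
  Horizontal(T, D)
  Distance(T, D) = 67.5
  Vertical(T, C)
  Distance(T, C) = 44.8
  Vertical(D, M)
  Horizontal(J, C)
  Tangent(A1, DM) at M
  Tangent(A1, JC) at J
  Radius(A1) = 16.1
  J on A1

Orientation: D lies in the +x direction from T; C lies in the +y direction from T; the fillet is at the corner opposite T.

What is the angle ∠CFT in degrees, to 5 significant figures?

46.570°

T is at the origin; T and D share the same y with |TD| = 67.5 and D on the +x side, so D = (67.500, 0.0000). TC is vertical with |TC| = 44.8 and C on the +y side, so C = (0.0000, 44.800). The virtual corner opposite T is at (67.500, 44.800). A1 meets DM tangentially, so FM is at right angles to DM and the tangent condition forces FJ to be normal to JC, with radius 16.1, so the center F sits 16.1 in from both sides at F = (51.400, 28.700). Then cos ∠CFT = FC·FT / (|FC||FT|), giving 46.570°.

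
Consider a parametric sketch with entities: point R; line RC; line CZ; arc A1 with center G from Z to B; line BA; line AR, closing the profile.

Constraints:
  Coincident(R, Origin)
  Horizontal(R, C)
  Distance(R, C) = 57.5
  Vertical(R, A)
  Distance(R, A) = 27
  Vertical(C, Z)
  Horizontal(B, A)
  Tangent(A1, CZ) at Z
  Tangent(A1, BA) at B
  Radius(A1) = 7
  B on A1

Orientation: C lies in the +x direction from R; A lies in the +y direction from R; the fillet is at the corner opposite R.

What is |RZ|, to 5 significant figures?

60.879

R is at the origin; RC is horizontal with |RC| = 57.5 and C on the +x side, so C = (57.500, 0.0000). R and A share the same x with |RA| = 27.0 and A on the +y side, so A = (0.0000, 27.000). The virtual corner opposite R is at (57.500, 27.000). Since A1 is tangent to CZ there, GZ ⟂ CZ and tangency of A1 to BA means the radius GB is perpendicular to BA, with radius 7.0, so the center G sits 7.0 in from both sides at G = (50.500, 20.000). That places the tangent points at Z = (57.500, 20.000) on CZ and B = (50.500, 27.000) on BA. Then |RZ| = |Z − R| = 60.879.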